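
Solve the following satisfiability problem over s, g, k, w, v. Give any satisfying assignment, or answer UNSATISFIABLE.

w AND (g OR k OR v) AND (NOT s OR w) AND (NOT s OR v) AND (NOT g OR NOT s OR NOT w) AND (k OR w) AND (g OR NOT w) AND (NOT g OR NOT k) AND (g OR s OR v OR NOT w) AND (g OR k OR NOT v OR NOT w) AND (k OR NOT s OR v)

s = False, g = True, k = False, w = True, v = False

Unit clause (w) forces w = True.
In (g OR NOT w) only g is left, so g = True.
In (NOT g OR NOT k) only NOT k is left, so k = False.
In (NOT g OR NOT s OR NOT w) only NOT s is left, so s = False.
Set v = False.
All clauses satisfied.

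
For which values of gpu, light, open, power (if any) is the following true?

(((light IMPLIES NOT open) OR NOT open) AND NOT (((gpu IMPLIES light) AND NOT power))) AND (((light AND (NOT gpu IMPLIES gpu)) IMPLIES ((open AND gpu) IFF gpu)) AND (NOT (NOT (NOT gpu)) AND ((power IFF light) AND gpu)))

Case gpu = True: the conjunct NOT (NOT (NOT gpu)) becomes NOT (NOT False) = False.
Case gpu = False: the conjunct gpu is False.
Both cases fail — unsatisfiable.

Unsatisfiable — no assignment works.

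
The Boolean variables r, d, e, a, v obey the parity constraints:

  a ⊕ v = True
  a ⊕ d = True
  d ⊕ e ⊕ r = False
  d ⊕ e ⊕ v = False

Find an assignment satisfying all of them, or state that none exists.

r=T, d=T, e=F, a=F, v=T

a ⊕ v = F ⊕ T = True ✓
a ⊕ d = F ⊕ T = True ✓
d ⊕ e ⊕ r = T ⊕ F ⊕ T = False ✓
d ⊕ e ⊕ v = T ⊕ F ⊕ T = False ✓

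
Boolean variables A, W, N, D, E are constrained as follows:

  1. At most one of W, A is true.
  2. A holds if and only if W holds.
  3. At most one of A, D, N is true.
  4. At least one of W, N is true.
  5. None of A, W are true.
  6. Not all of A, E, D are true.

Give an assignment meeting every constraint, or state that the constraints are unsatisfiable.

A = False, W = False, N = True, D = False, E = False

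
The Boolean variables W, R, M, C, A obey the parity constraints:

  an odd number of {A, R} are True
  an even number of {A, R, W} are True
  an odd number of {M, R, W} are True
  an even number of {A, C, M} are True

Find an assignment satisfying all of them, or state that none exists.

W: True; R: True; M: True; C: True; A: False

{A, R}: 1 true → odd ✓
{A, R, W}: 2 true → even ✓
{M, R, W}: 3 true → odd ✓
{A, C, M}: 2 true → even ✓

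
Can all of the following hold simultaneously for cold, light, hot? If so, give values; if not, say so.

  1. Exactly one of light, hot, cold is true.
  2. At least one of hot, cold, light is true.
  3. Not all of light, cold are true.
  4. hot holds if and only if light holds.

cold = True, light = False, hot = False

  (1) {light, hot, cold}: 1 true — exactly one ✓
  (2) {hot, cold, light}: 1 true — at least one ✓
  (3) {light, cold}: 1/2 true — not all ✓
  (4) hot=F, light=F — same ✓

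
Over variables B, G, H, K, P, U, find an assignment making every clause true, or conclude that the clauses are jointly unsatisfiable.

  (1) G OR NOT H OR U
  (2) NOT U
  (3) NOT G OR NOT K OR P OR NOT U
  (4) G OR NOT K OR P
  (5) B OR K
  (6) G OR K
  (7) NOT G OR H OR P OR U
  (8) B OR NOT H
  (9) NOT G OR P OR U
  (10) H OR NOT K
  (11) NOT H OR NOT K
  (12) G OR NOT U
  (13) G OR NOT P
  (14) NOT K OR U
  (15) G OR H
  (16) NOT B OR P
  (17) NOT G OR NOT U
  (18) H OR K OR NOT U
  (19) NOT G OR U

Unsatisfiable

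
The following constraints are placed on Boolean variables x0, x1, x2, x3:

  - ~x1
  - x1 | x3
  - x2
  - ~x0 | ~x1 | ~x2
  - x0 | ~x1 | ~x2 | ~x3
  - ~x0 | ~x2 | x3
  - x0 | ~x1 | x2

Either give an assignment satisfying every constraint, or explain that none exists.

Unit clause (~x1) forces x1 = False.
In (x1 | x3) only x3 is left, so x3 = True.
Unit clause (x2) forces x2 = True.
Set x0 = True.
All clauses satisfied.

x0=T, x1=F, x2=T, x3=T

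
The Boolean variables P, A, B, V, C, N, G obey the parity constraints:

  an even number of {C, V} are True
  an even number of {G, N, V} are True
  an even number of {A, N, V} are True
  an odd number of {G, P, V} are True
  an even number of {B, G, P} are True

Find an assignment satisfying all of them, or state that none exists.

P = True, A = False, B = True, V = False, C = False, N = False, G = False

{C, V}: 0 true → even ✓
{G, N, V}: 0 true → even ✓
{A, N, V}: 0 true → even ✓
{G, P, V}: 1 true → odd ✓
{B, G, P}: 2 true → even ✓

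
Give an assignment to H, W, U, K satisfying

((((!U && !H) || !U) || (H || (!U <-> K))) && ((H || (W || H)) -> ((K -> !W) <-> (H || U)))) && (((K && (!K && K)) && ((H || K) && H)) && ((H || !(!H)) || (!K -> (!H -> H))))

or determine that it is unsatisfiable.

The formula is unsatisfiable.

Case K = True: the conjunct !K is False.
Case K = False: the conjunct K is False.
Both cases fail — unsatisfiable.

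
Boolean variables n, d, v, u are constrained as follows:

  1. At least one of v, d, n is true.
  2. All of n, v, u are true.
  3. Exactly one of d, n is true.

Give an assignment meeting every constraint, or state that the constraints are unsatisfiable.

n=T, d=F, v=T, u=T

  (1) {v, d, n}: 2 true — at least one ✓
  (2) {n, v, u}: all 3 true ✓
  (3) {d, n}: 1 true — exactly one ✓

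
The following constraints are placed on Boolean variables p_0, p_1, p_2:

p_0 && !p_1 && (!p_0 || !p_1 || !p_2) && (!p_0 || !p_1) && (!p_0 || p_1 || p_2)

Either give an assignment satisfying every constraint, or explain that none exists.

Unit clause (p_0) forces p_0 = True.
Unit clause (!p_1) forces p_1 = False.
In (!p_0 || p_1 || p_2) only p_2 is left, so p_2 = True.
All clauses satisfied.

p_0=T, p_1=F, p_2=T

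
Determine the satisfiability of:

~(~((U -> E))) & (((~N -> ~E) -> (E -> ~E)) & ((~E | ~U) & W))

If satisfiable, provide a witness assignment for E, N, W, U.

E = True, N = False, W = True, U = False

  ~(~((U -> E))) = True
    ~((U -> E)) = False
      U -> E = True
  ((~N -> ~E) -> (E -> ~E)) & ((~E | ~U) & W) = True
    (~N -> ~E) -> (E -> ~E) = True
      ~N -> ~E = False
        ~N = True
        ~E = False
      E -> ~E = False
        ~E = False
    (~E | ~U) & W = True
      ~E | ~U = True
        ~E = False
        ~U = True
Both conjuncts True, so the formula holds.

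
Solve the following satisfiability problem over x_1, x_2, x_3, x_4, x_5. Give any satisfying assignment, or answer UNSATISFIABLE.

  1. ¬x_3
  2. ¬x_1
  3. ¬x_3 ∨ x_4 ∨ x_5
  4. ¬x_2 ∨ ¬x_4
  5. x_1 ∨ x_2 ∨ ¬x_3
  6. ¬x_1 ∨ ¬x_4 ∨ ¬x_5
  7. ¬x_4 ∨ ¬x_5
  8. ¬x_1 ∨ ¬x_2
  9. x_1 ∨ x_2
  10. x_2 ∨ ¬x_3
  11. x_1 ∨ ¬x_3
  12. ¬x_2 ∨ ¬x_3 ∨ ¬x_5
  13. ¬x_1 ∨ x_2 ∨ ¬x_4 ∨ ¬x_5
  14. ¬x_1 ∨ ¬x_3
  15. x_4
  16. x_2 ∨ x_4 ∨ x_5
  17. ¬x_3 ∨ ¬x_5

No satisfying assignment exists.

Case x_1 = True:
  Clause (¬x_1) is falsified — contradiction.
Case x_1 = False:
  (¬x_3) forces x_3 = False.
  (x_1 ∨ x_2) forces x_2 = True.
  (¬x_2 ∨ ¬x_4) forces x_4 = False.
  Clause (x_4) is falsified — contradiction.
Both cases fail, so the formula is unsatisfiable.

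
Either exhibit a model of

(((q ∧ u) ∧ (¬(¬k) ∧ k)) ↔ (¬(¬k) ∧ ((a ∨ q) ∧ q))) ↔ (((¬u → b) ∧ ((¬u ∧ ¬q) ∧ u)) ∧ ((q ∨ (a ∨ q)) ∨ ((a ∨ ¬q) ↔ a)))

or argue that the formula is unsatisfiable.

q=T, k=T, b=T, u=F, a=F

  (((q ∧ u) ∧ (¬(¬k) ∧ k)) ↔ (¬(¬k) ∧ ((a ∨ q) ∧ q))) ↔ (((¬u → b) ∧ ((¬u ∧ ¬q) ∧ u)) ∧ ((q ∨ (a ∨ q)) ∨ ((a ∨ ¬q) ↔ a))) = True
    ((q ∧ u) ∧ (¬(¬k) ∧ k)) ↔ (¬(¬k) ∧ ((a ∨ q) ∧ q)) = False
      (q ∧ u) ∧ (¬(¬k) ∧ k) = False
        q ∧ u = False
        ¬(¬k) ∧ k = True
          ¬(¬k) = True
            ¬k = False
      ¬(¬k) ∧ ((a ∨ q) ∧ q) = True
        ¬(¬k) = True
          ¬k = False
        (a ∨ q) ∧ q = True
          a ∨ q = True
    ((¬u → b) ∧ ((¬u ∧ ¬q) ∧ u)) ∧ ((q ∨ (a ∨ q)) ∨ ((a ∨ ¬q) ↔ a)) = False
      (¬u → b) ∧ ((¬u ∧ ¬q) ∧ u) = False
        ¬u → b = True
          ¬u = True
        (¬u ∧ ¬q) ∧ u = False
          ¬u ∧ ¬q = False
            ¬u = True
            ¬q = False
      (q ∨ (a ∨ q)) ∨ ((a ∨ ¬q) ↔ a) = True
        q ∨ (a ∨ q) = True
          a ∨ q = True
        (a ∨ ¬q) ↔ a = True
          a ∨ ¬q = False
            ¬q = False
The formula evaluates to True.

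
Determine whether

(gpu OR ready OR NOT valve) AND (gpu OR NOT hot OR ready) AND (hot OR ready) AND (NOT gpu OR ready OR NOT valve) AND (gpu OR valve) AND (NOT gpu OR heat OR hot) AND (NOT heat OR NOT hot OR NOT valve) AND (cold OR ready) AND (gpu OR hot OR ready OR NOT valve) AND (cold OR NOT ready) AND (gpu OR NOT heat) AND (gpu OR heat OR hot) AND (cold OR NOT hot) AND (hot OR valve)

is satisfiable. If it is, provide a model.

Set ready = True.
  then (cold OR NOT ready) forces cold = True.
Set heat = True.
  then (gpu OR NOT heat) forces gpu = True.
Set hot = False.
  then (hot OR valve) forces valve = True.
All clauses satisfied.

ready = True, cold = True, heat = True, gpu = True, hot = False, valve = True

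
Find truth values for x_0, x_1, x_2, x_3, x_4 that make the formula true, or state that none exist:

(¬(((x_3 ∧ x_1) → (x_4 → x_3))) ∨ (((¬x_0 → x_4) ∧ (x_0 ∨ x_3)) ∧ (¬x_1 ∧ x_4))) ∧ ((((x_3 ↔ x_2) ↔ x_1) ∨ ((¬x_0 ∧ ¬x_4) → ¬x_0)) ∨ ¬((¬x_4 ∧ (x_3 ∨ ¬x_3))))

x_0 = False; x_1 = False; x_2 = False; x_3 = True; x_4 = True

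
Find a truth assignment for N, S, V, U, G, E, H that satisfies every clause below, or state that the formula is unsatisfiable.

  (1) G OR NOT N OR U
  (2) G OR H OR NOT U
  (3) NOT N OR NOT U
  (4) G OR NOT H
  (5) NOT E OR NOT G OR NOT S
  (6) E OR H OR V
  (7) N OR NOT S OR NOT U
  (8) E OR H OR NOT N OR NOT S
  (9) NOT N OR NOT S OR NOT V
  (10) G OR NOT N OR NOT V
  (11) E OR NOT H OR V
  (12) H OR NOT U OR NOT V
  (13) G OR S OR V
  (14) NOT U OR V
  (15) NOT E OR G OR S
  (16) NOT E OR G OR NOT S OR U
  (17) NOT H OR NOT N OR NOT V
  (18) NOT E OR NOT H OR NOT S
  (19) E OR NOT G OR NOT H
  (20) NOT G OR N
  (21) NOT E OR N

N: False; S: False; V: True; U: False; G: False; E: False; H: False

Set N = False.
  then (NOT G OR N) forces G = False.
  then (NOT E OR N) forces E = False.
  then (G OR NOT H) forces H = False.
  then (E OR H OR V) forces V = True.
  then (H OR NOT U OR NOT V) forces U = False.
Set S = False.
All clauses satisfied.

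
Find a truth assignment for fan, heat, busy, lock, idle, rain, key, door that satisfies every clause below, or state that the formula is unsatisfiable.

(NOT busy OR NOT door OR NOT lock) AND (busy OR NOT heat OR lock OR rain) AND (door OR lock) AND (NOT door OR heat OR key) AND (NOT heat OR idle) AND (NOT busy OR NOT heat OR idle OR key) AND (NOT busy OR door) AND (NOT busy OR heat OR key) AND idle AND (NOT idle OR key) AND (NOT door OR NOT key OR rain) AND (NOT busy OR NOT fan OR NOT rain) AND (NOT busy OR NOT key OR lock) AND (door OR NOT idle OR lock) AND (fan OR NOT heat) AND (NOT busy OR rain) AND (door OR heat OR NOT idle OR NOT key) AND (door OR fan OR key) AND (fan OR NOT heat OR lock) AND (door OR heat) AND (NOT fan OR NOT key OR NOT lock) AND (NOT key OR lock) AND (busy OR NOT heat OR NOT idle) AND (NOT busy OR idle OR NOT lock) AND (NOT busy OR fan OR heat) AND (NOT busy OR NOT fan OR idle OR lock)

Unit clause (idle) forces idle = True.
In (NOT idle OR key) only key is left, so key = True.
In (NOT key OR lock) only lock is left, so lock = True.
In (NOT fan OR NOT key OR NOT lock) only NOT fan is left, so fan = False.
In (fan OR NOT heat) only NOT heat is left, so heat = False.
In (door OR heat OR NOT idle OR NOT key) only door is left, so door = True.
In (NOT busy OR fan OR heat) only NOT busy is left, so busy = False.
In (NOT door OR NOT key OR rain) only rain is left, so rain = True.
All clauses satisfied.

fan = False; heat = False; busy = False; lock = True; idle = True; rain = True; key = True; door = True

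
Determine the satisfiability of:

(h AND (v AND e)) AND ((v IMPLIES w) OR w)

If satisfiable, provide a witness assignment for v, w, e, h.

v: True, w: True, e: True, h: True

  h AND (v AND e) = True
    v AND e = True
  (v IMPLIES w) OR w = True
    v IMPLIES w = True
Both conjuncts True, so the formula holds.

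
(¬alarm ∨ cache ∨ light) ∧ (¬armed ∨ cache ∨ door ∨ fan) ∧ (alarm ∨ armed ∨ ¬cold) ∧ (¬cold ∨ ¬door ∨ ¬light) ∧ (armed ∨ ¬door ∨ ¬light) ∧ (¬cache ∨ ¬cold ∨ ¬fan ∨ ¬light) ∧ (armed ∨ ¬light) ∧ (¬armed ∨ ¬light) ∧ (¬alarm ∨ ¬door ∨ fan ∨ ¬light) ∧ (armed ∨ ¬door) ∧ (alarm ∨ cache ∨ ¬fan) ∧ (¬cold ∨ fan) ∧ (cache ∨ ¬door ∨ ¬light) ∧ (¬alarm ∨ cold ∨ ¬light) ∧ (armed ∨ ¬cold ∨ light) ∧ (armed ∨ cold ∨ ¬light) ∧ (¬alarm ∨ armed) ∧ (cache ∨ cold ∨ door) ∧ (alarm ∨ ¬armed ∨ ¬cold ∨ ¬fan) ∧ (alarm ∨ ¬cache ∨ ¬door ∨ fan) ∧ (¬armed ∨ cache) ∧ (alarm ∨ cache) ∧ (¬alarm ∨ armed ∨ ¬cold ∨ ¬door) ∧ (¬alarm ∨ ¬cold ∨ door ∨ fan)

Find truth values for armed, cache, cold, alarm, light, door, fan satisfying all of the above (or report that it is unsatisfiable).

Set armed = True.
  then (¬armed ∨ ¬light) forces light = False.
  then (¬armed ∨ cache) forces cache = True.
Set cold = False.
Set alarm = True.
Set door = False.
Set fan = True.
All clauses satisfied.

armed=T, cache=T, cold=F, alarm=T, light=F, door=F, fan=T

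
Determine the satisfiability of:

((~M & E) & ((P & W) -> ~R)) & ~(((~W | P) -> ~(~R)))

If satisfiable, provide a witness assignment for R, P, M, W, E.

R=F; P=T; M=F; W=T; E=T

  (~M & E) & ((P & W) -> ~R) = True
    ~M & E = True
      ~M = True
    (P & W) -> ~R = True
      P & W = True
      ~R = True
  ~(((~W | P) -> ~(~R))) = True
    (~W | P) -> ~(~R) = False
      ~W | P = True
        ~W = False
      ~(~R) = False
        ~R = True
Both conjuncts True, so the formula holds.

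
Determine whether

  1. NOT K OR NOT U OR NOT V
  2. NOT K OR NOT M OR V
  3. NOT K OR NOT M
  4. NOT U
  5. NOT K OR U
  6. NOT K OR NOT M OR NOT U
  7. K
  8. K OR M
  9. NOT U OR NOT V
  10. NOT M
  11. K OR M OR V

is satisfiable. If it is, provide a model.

Case U = True:
  Clause (NOT U) is falsified — contradiction.
Case U = False:
  (NOT K OR U) forces K = False.
  Clause (K) is falsified — contradiction.
Both cases fail, so the formula is unsatisfiable.

Unsatisfiable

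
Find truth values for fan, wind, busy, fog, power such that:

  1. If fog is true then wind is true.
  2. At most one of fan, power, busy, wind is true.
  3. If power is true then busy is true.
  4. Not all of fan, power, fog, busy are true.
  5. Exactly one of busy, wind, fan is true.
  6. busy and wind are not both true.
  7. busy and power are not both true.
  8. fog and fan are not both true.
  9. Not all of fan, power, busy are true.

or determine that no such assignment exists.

fan = False, wind = True, busy = False, fog = True, power = False

  (1) fog=T ⇒ wind: T ✓
  (2) {fan, power, busy, wind}: 1 true — at most one ✓
  (3) power=F ⇒ busy: vacuous ✓
  (4) {fan, power, fog, busy}: 1/4 true — not all ✓
  (5) {busy, wind, fan}: 1 true — exactly one ✓
  (6) busy=F, wind=T — not both ✓
  (7) busy=F, power=F — not both ✓
  (8) fog=T, fan=F — not both ✓
  (9) {fan, power, busy}: 0/3 true — not all ✓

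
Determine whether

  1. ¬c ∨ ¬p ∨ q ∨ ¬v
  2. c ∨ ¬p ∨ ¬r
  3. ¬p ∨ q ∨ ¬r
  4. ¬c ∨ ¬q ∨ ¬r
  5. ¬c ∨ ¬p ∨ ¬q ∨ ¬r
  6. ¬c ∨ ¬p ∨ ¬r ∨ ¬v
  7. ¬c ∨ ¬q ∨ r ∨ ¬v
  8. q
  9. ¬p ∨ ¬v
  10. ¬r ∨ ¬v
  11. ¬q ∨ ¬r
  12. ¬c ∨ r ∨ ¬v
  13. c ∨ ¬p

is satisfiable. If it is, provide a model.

r: False, v: False, p: False, c: False, q: True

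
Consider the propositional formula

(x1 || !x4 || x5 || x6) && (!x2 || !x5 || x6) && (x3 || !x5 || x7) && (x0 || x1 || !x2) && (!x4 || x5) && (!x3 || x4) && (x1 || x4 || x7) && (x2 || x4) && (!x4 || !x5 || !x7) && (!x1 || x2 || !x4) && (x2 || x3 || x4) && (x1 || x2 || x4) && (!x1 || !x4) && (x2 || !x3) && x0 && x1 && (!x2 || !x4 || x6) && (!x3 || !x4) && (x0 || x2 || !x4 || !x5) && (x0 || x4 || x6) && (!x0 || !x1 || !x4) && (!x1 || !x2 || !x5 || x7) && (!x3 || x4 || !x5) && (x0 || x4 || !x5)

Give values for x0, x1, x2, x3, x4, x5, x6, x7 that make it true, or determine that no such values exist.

Unit clause (x0) forces x0 = True.
Unit clause (x1) forces x1 = True.
In (!x0 || !x1 || !x4) only !x4 is left, so x4 = False.
In (!x3 || x4) only !x3 is left, so x3 = False.
In (x2 || x4) only x2 is left, so x2 = True.
Set x5 = False.
Set x6 = False.
Set x7 = True.
All clauses satisfied.

x0=T, x1=T, x2=T, x3=F, x4=F, x5=F, x6=F, x7=T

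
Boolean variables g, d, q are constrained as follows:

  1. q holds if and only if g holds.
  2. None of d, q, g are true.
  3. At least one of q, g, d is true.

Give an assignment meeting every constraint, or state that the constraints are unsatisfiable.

Case g = True:
  Constraint (2) is violated (g=T) — contradiction.
Case g = False:
  (1) with g=F forces q = False.
  (2) forces d = False.
  Constraint (3) is violated (q=F, g=F, d=F) — contradiction.
Both cases fail — unsatisfiable.

No satisfying assignment exists.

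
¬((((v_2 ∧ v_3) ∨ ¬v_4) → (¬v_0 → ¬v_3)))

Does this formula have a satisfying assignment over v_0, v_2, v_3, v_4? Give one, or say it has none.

v_0: False, v_2: True, v_3: True, v_4: False

  ¬((((v_2 ∧ v_3) ∨ ¬v_4) → (¬v_0 → ¬v_3))) = True
    ((v_2 ∧ v_3) ∨ ¬v_4) → (¬v_0 → ¬v_3) = False
      (v_2 ∧ v_3) ∨ ¬v_4 = True
        v_2 ∧ v_3 = True
        ¬v_4 = True
      ¬v_0 → ¬v_3 = False
        ¬v_0 = True
        ¬v_3 = False
The formula evaluates to True.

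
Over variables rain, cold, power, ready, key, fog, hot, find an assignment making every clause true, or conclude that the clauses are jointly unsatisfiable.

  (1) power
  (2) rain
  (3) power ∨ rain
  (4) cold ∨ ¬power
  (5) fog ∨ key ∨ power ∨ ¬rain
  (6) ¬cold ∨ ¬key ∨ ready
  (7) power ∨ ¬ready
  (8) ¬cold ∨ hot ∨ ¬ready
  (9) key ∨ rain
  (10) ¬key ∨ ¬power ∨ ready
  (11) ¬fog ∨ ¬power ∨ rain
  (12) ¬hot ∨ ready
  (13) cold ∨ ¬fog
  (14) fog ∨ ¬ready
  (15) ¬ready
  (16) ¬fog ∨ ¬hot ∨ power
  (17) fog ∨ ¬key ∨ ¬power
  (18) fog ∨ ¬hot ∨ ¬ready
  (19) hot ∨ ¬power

The formula is unsatisfiable.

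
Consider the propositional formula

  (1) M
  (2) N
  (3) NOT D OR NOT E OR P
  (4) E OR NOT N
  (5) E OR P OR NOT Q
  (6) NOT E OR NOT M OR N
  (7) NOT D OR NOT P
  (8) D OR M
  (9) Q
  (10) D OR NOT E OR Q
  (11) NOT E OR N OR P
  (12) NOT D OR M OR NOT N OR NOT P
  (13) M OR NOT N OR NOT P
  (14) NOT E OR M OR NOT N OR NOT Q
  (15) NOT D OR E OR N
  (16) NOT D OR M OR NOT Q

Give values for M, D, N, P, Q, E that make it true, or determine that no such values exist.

Unit clause (M) forces M = True.
Unit clause (N) forces N = True.
In (E OR NOT N) only E is left, so E = True.
Unit clause (Q) forces Q = True.
Set D = False.
Set P = True.
All clauses satisfied.

M = True, D = False, N = True, P = True, Q = True, E = True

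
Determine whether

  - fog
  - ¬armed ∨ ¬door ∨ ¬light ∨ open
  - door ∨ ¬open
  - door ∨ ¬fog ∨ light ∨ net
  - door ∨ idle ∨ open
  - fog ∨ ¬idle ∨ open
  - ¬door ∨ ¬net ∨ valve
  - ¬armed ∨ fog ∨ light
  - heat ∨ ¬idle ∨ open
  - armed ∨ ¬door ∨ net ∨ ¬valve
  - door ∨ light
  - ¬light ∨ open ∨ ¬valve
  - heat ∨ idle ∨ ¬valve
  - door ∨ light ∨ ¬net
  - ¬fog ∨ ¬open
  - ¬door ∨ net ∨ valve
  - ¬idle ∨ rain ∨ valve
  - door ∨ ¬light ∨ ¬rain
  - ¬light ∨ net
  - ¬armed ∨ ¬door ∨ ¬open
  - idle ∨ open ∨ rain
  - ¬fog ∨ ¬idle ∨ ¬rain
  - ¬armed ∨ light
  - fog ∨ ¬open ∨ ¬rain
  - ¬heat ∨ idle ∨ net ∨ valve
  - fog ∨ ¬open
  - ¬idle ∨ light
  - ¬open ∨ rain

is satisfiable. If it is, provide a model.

Unit clause (fog) forces fog = True.
In (¬fog ∨ ¬open) only ¬open is left, so open = False.
Set valve = True.
  then (¬light ∨ open ∨ ¬valve) forces light = False.
  then (¬armed ∨ light) forces armed = False.
  then (¬idle ∨ light) forces idle = False.
  then (door ∨ idle ∨ open) forces door = True.
  then (armed ∨ ¬door ∨ net ∨ ¬valve) forces net = True.
  then (heat ∨ idle ∨ ¬valve) forces heat = True.
  then (idle ∨ open ∨ rain) forces rain = True.
All clauses satisfied.

valve=T, net=T, open=F, light=F, heat=T, idle=F, rain=T, armed=F, fog=T, door=T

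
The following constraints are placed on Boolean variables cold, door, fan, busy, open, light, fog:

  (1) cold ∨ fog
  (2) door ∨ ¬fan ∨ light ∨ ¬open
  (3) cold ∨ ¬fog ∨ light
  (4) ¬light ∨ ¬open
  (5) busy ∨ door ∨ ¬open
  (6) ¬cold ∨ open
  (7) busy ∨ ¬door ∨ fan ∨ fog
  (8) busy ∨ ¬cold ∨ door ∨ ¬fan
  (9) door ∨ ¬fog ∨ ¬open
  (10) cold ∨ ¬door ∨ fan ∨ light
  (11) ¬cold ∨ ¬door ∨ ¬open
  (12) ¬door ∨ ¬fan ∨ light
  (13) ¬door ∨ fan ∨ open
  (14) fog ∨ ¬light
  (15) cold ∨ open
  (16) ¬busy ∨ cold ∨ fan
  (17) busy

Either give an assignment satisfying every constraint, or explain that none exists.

cold = True, door = False, fan = False, busy = True, open = True, light = False, fog = False

Unit clause (busy) forces busy = True.
Try cold = False:
  (cold ∨ fog) forces fog = True.
  (cold ∨ ¬fog ∨ light) forces light = True.
  (¬light ∨ ¬open) forces open = False.
  clause (cold ∨ open) is falsified — backtrack.
So cold = True.
  then (¬cold ∨ open) forces open = True.
  then (¬cold ∨ ¬door ∨ ¬open) forces door = False.
  then (¬light ∨ ¬open) forces light = False.
  then (door ∨ ¬fog ∨ ¬open) forces fog = False.
  then (door ∨ ¬fan ∨ light ∨ ¬open) forces fan = False.
All clauses satisfied.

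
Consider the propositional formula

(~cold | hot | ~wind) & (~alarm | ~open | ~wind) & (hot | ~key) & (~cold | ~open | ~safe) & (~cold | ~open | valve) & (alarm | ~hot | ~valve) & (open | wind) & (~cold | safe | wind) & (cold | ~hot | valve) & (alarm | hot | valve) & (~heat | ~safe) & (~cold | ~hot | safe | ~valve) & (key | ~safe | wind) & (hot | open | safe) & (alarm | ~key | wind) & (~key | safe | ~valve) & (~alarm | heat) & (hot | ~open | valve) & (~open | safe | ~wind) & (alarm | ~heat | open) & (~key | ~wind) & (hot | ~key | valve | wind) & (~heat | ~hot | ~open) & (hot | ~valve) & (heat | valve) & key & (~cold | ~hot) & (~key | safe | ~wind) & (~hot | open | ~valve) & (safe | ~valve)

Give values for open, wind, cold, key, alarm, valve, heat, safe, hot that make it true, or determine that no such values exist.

No satisfying assignment exists.

Case key = True:
  (hot | ~key) forces hot = True.
  (~key | ~wind) forces wind = False.
  (open | wind) forces open = True.
  (alarm | ~key | wind) forces alarm = True.
  (~alarm | heat) forces heat = True.
  Clause (~heat | ~hot | ~open) is falsified — contradiction.
Case key = False:
  Clause (key) is falsified — contradiction.
Both cases fail, so the formula is unsatisfiable.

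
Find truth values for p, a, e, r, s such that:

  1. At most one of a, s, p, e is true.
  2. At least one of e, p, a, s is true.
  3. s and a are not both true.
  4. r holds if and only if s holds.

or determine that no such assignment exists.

p=F; a=F; e=F; r=T; s=T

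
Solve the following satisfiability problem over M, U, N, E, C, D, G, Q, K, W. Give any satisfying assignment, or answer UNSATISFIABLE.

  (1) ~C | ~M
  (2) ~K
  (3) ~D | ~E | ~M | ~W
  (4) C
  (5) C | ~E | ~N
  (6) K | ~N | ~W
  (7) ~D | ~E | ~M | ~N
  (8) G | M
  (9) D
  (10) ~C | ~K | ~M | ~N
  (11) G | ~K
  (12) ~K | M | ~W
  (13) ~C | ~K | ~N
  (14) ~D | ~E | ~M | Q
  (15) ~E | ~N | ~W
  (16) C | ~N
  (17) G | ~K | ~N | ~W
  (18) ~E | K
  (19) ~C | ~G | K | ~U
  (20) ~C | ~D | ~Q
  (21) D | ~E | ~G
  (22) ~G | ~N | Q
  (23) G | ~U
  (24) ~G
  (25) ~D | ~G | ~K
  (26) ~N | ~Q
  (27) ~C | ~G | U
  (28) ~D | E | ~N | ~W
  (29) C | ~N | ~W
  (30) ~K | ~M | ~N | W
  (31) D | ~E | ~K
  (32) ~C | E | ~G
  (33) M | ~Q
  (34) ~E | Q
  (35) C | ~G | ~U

No satisfying assignment exists.

Case C = True:
  (~C | ~M) forces M = False.
  (~K) forces K = False.
  (G | M) forces G = True.
  Clause (~G) is falsified — contradiction.
Case C = False:
  Clause (C) is falsified — contradiction.
Both cases fail, so the formula is unsatisfiable.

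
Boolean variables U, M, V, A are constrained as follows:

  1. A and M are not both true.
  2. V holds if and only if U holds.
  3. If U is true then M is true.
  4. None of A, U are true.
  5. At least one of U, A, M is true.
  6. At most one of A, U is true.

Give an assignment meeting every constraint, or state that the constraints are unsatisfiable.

U = False, M = True, V = False, A = False

  (1) A=F, M=T — not both ✓
  (2) V=F, U=F — same ✓
  (3) U=F ⇒ M: vacuous ✓
  (4) {A, U}: 0 true — none ✓
  (5) {U, A, M}: 1 true — at least one ✓
  (6) {A, U}: 0 true — at most one ✓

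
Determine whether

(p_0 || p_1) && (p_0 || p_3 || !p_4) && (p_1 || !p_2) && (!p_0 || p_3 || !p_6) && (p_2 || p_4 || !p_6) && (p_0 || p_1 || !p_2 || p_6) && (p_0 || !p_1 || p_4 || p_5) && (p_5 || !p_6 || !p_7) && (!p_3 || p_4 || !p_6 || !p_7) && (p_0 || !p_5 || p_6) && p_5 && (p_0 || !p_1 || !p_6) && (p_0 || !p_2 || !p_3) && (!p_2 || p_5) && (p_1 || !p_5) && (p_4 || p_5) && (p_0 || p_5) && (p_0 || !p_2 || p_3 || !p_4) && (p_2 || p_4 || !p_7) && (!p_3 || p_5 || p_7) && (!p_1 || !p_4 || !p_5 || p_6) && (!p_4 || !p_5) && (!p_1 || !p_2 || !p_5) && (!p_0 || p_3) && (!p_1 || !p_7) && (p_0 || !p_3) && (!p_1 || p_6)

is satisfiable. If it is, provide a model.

Case p_5 = True:
  (p_1 || !p_5) forces p_1 = True.
  (!p_4 || !p_5) forces p_4 = False.
  (!p_1 || !p_2 || !p_5) forces p_2 = False.
  (p_2 || p_4 || !p_6) forces p_6 = False.
  Clause (!p_1 || p_6) is falsified — contradiction.
Case p_5 = False:
  Clause (p_5) is falsified — contradiction.
Both cases fail, so the formula is unsatisfiable.

No satisfying assignment exists.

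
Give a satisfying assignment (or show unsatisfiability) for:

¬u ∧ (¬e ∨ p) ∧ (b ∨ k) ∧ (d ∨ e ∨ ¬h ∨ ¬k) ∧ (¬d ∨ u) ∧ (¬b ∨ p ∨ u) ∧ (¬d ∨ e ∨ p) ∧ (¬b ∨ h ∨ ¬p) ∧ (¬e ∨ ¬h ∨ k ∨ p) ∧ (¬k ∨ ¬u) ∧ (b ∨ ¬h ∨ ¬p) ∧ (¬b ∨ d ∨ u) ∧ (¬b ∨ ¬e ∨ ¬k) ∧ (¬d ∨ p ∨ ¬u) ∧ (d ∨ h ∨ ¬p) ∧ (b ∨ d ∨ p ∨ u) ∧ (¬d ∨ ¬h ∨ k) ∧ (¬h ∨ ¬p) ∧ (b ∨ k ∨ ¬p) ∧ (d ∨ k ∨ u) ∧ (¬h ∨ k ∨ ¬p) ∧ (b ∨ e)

Case u = True:
  Clause (¬u) is falsified — contradiction.
Case u = False:
  (¬d ∨ u) forces d = False.
  (¬b ∨ d ∨ u) forces b = False.
  (b ∨ k) forces k = True.
  (b ∨ d ∨ p ∨ u) forces p = True.
  (b ∨ ¬h ∨ ¬p) forces h = False.
  Clause (d ∨ h ∨ ¬p) is falsified — contradiction.
Both cases fail, so the formula is unsatisfiable.

Unsatisfiable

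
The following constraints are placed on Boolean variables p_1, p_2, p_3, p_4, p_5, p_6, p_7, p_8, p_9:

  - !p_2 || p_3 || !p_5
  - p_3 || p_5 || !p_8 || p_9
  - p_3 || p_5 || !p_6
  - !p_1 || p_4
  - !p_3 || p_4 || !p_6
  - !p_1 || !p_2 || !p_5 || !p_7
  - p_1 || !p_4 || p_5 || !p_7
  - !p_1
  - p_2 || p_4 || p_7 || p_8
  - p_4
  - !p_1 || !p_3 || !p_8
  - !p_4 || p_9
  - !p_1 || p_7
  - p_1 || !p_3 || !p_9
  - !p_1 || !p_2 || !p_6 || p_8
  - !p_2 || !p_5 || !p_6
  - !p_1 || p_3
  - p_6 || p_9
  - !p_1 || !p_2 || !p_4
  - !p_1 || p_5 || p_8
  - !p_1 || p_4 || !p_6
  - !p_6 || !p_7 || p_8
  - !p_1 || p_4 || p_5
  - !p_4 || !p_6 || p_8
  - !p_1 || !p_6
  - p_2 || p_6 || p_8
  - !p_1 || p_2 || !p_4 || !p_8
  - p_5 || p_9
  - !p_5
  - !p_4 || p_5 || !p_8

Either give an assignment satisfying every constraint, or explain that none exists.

Unit clause (!p_1) forces p_1 = False.
Unit clause (p_4) forces p_4 = True.
In (!p_4 || p_9) only p_9 is left, so p_9 = True.
In (p_1 || !p_3 || !p_9) only !p_3 is left, so p_3 = False.
Unit clause (!p_5) forces p_5 = False.
In (!p_4 || p_5 || !p_8) only !p_8 is left, so p_8 = False.
In (p_3 || p_5 || !p_6) only !p_6 is left, so p_6 = False.
In (p_1 || !p_4 || p_5 || !p_7) only !p_7 is left, so p_7 = False.
In (p_2 || p_6 || p_8) only p_2 is left, so p_2 = True.
All clauses satisfied.

p_1 = False, p_2 = True, p_3 = False, p_4 = True, p_5 = False, p_6 = False, p_7 = False, p_8 = False, p_9 = True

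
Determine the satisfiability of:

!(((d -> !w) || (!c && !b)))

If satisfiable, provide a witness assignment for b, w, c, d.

b=F, w=T, c=T, d=T

  !(((d -> !w) || (!c && !b))) = True
    (d -> !w) || (!c && !b) = False
      d -> !w = False
        !w = False
      !c && !b = False
        !c = False
        !b = True
The formula evaluates to True.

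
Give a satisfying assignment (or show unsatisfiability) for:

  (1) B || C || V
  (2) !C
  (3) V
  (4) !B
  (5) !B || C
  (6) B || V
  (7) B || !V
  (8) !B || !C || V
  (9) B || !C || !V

Case V = True:
  (!C) forces C = False.
  (!B) forces B = False.
  Clause (B || !V) is falsified — contradiction.
Case V = False:
  Clause (V) is falsified — contradiction.
Both cases fail, so the formula is unsatisfiable.

UNSATISFIABLE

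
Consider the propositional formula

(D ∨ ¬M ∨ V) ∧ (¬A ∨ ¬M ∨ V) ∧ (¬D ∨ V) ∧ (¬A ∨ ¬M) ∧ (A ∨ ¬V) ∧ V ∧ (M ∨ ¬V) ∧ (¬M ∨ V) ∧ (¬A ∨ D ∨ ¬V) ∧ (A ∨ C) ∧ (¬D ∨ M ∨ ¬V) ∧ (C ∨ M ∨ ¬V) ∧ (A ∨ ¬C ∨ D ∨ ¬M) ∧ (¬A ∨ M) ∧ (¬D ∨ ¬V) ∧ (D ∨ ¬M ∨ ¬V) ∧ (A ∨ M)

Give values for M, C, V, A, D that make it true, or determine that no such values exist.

Case V = True:
  (A ∨ ¬V) forces A = True.
  (¬A ∨ ¬M) forces M = False.
  Clause (M ∨ ¬V) is falsified — contradiction.
Case V = False:
  Clause (V) is falsified — contradiction.
Both cases fail, so the formula is unsatisfiable.

The formula is unsatisfiable.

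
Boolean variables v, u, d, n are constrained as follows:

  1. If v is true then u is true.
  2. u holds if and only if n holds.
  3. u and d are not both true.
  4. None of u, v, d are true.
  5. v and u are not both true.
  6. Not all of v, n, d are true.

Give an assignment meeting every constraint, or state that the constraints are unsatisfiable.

v = False, u = False, d = False, n = False

  (1) v=F ⇒ u: vacuous ✓
  (2) u=F, n=F — same ✓
  (3) u=F, d=F — not both ✓
  (4) {u, v, d}: 0 true — none ✓
  (5) v=F, u=F — not both ✓
  (6) {v, n, d}: 0/3 true — not all ✓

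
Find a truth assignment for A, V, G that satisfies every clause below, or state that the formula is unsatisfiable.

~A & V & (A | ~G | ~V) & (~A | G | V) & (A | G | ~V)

Case A = True:
  Clause (~A) is falsified — contradiction.
Case A = False:
  (V) forces V = True.
  (A | ~G | ~V) forces G = False.
  Clause (A | G | ~V) is falsified — contradiction.
Both cases fail, so the formula is unsatisfiable.

The formula is unsatisfiable.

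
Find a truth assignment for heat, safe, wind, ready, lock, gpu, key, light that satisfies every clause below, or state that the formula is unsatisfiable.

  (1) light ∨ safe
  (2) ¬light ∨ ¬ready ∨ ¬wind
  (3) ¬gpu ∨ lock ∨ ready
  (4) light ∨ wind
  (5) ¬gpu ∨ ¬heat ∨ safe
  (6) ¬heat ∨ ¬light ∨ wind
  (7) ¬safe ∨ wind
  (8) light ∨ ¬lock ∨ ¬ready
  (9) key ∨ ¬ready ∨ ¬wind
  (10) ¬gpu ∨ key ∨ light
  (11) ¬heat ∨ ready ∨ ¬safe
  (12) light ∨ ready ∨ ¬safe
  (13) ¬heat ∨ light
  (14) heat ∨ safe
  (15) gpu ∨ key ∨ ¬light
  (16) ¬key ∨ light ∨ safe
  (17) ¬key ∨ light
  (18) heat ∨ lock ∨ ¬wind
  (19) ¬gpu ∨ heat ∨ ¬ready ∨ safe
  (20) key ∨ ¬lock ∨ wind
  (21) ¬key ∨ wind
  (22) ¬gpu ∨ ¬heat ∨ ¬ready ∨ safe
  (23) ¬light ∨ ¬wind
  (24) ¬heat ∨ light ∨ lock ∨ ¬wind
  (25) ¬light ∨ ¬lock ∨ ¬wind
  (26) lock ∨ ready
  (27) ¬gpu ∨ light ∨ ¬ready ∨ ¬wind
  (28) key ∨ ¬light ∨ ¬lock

UNSATISFIABLE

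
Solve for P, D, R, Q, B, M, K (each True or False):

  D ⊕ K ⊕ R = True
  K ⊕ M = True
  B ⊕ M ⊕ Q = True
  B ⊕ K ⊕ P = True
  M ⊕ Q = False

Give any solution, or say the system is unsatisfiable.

P = False; D = False; R = True; Q = True; B = True; M = True; K = False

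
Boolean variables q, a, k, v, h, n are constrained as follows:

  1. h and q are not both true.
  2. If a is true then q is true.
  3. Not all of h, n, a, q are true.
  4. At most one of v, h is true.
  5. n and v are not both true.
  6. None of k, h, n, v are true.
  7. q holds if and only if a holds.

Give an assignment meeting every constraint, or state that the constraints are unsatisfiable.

q=F, a=F, k=F, v=F, h=F, n=F

  (1) h=F, q=F — not both ✓
  (2) a=F ⇒ q: vacuous ✓
  (3) {h, n, a, q}: 0/4 true — not all ✓
  (4) {v, h}: 0 true — at most one ✓
  (5) n=F, v=F — not both ✓
  (6) {k, h, n, v}: 0 true — none ✓
  (7) q=F, a=F — same ✓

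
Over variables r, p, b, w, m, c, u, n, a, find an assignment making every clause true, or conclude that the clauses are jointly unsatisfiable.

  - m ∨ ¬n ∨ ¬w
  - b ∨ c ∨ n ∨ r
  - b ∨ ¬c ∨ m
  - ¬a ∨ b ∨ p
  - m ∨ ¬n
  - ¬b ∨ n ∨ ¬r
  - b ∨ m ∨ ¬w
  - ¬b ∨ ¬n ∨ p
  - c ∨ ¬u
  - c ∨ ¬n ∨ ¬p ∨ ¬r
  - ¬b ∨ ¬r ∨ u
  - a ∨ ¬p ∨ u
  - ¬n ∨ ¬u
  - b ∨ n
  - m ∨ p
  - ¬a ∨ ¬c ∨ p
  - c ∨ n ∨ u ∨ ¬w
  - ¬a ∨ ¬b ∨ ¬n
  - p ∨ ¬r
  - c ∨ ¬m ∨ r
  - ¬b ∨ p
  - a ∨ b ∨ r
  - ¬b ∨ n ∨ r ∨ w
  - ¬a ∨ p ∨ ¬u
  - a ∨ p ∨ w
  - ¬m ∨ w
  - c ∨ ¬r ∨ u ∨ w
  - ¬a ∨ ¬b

r = False, p = True, b = False, w = True, m = True, c = True, u = False, n = True, a = True

Set r = False.
Set p = True.
Set b = False.
  then (b ∨ n) forces n = True.
  then (a ∨ b ∨ r) forces a = True.
  then (m ∨ ¬n) forces m = True.
  then (¬n ∨ ¬u) forces u = False.
  then (c ∨ ¬m ∨ r) forces c = True.
  then (¬m ∨ w) forces w = True.
All clauses satisfied.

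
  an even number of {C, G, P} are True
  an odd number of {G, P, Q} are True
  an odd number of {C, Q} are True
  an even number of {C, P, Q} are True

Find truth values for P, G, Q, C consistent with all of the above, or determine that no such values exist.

P = True, G = True, Q = True, C = False

{C, G, P}: 2 true → even ✓
{G, P, Q}: 3 true → odd ✓
{C, Q}: 1 true → odd ✓
{C, P, Q}: 2 true → even ✓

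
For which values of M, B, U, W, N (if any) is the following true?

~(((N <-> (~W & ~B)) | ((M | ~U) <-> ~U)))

M=T, B=F, U=T, W=F, N=F

  ~(((N <-> (~W & ~B)) | ((M | ~U) <-> ~U))) = True
    (N <-> (~W & ~B)) | ((M | ~U) <-> ~U) = False
      N <-> (~W & ~B) = False
        ~W & ~B = True
          ~W = True
          ~B = True
      (M | ~U) <-> ~U = False
        M | ~U = True
          ~U = False
        ~U = False
The formula evaluates to True.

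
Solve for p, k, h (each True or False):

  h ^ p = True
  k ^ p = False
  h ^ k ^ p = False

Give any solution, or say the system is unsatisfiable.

p: True, k: True, h: False

h ^ p = F ^ T = True ✓
k ^ p = T ^ T = False ✓
h ^ k ^ p = F ^ T ^ T = False ✓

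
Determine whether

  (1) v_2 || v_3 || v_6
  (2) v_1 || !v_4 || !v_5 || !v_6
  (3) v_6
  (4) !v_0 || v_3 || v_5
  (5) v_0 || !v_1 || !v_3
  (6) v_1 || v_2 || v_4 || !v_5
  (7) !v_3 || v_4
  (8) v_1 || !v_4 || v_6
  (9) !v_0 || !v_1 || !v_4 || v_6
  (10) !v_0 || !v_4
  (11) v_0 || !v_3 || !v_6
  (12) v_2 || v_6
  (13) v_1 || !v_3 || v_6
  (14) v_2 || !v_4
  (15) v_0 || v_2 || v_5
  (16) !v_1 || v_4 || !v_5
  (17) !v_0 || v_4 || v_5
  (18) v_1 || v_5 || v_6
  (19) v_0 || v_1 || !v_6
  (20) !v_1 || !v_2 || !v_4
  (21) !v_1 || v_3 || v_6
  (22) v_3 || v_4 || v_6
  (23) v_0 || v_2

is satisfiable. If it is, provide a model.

v_0: True; v_1: False; v_2: True; v_3: False; v_4: False; v_5: True; v_6: True

Unit clause (v_6) forces v_6 = True.
Set v_0 = True.
  then (!v_0 || !v_4) forces v_4 = False.
  then (!v_0 || v_4 || v_5) forces v_5 = True.
  then (!v_3 || v_4) forces v_3 = False.
  then (!v_1 || v_4 || !v_5) forces v_1 = False.
  then (v_1 || v_2 || v_4 || !v_5) forces v_2 = True.
All clauses satisfied.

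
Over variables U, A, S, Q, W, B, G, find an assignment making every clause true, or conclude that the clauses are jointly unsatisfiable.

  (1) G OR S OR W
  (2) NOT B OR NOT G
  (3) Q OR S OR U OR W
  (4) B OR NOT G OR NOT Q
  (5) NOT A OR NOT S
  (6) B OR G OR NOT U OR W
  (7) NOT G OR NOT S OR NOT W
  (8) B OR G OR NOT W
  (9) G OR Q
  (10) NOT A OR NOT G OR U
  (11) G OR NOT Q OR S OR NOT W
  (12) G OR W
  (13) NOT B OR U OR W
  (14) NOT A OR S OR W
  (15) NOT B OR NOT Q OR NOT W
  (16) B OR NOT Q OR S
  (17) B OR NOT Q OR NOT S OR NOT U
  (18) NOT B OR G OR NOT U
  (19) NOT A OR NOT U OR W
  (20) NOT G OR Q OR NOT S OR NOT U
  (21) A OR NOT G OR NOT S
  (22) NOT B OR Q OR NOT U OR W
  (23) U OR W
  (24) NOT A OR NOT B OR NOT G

Set U = True.
Set A = True.
  then (NOT A OR NOT S) forces S = False.
  then (NOT A OR S OR W) forces W = True.
Try Q = True:
  (G OR NOT Q OR S OR NOT W) forces G = True.
  (NOT B OR NOT G) forces B = False.
  clause (B OR NOT G OR NOT Q) is falsified — backtrack.
So Q = False.
  then (G OR Q) forces G = True.
  then (NOT A OR NOT B OR NOT G) forces B = False.
All clauses satisfied.

U: True, A: True, S: False, Q: False, W: True, B: False, G: True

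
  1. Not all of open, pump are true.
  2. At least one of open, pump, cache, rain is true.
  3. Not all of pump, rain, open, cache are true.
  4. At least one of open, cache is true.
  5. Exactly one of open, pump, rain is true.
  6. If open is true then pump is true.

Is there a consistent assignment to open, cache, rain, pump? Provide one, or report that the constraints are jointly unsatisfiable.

open=F, cache=T, rain=F, pump=T

  (1) {open, pump}: 1/2 true — not all ✓
  (2) {open, pump, cache, rain}: 2 true — at least one ✓
  (3) {pump, rain, open, cache}: 2/4 true — not all ✓
  (4) {open, cache}: 1 true — at least one ✓
  (5) {open, pump, rain}: 1 true — exactly one ✓
  (6) open=F ⇒ pump: vacuous ✓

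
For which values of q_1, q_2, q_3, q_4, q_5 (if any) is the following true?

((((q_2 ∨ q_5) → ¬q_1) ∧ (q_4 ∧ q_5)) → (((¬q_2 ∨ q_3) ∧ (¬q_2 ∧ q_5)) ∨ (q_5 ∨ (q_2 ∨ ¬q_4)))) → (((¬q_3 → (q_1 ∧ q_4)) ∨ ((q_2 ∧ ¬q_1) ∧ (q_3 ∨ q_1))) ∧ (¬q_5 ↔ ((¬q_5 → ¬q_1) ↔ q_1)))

q_1=F, q_2=F, q_3=T, q_4=F, q_5=T

  ((((q_2 ∨ q_5) → ¬q_1) ∧ (q_4 ∧ q_5)) → (((¬q_2 ∨ q_3) ∧ (¬q_2 ∧ q_5)) ∨ (q_5 ∨ (q_2 ∨ ¬q_4)))) → (((¬q_3 → (q_1 ∧ q_4)) ∨ ((q_2 ∧ ¬q_1) ∧ (q_3 ∨ q_1))) ∧ (¬q_5 ↔ ((¬q_5 → ¬q_1) ↔ q_1))) = True
    (((q_2 ∨ q_5) → ¬q_1) ∧ (q_4 ∧ q_5)) → (((¬q_2 ∨ q_3) ∧ (¬q_2 ∧ q_5)) ∨ (q_5 ∨ (q_2 ∨ ¬q_4))) = True
      ((q_2 ∨ q_5) → ¬q_1) ∧ (q_4 ∧ q_5) = False
        (q_2 ∨ q_5) → ¬q_1 = True
          q_2 ∨ q_5 = True
          ¬q_1 = True
        q_4 ∧ q_5 = False
      ((¬q_2 ∨ q_3) ∧ (¬q_2 ∧ q_5)) ∨ (q_5 ∨ (q_2 ∨ ¬q_4)) = True
        (¬q_2 ∨ q_3) ∧ (¬q_2 ∧ q_5) = True
          ¬q_2 ∨ q_3 = True
            ¬q_2 = True
          ¬q_2 ∧ q_5 = True
            ¬q_2 = True
        q_5 ∨ (q_2 ∨ ¬q_4) = True
          q_2 ∨ ¬q_4 = True
            ¬q_4 = True
    ((¬q_3 → (q_1 ∧ q_4)) ∨ ((q_2 ∧ ¬q_1) ∧ (q_3 ∨ q_1))) ∧ (¬q_5 ↔ ((¬q_5 → ¬q_1) ↔ q_1)) = True
      (¬q_3 → (q_1 ∧ q_4)) ∨ ((q_2 ∧ ¬q_1) ∧ (q_3 ∨ q_1)) = True
        ¬q_3 → (q_1 ∧ q_4) = True
          ¬q_3 = False
          q_1 ∧ q_4 = False
        (q_2 ∧ ¬q_1) ∧ (q_3 ∨ q_1) = False
          q_2 ∧ ¬q_1 = False
            ¬q_1 = True
          q_3 ∨ q_1 = True
      ¬q_5 ↔ ((¬q_5 → ¬q_1) ↔ q_1) = True
        ¬q_5 = False
        (¬q_5 → ¬q_1) ↔ q_1 = False
          ¬q_5 → ¬q_1 = True
            ¬q_5 = False
            ¬q_1 = True
The formula evaluates to True.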